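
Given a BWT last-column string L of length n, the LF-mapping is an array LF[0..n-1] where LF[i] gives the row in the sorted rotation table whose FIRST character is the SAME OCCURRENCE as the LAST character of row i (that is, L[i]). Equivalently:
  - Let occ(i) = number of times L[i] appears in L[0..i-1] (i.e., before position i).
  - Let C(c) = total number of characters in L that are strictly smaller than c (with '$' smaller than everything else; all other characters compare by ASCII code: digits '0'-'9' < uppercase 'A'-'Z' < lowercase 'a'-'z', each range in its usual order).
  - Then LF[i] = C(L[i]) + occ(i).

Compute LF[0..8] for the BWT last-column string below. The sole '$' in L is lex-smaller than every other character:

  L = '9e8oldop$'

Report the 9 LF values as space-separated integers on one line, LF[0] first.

Char counts: '$':1, '8':1, '9':1, 'd':1, 'e':1, 'l':1, 'o':2, 'p':1
C (first-col start): C('$')=0, C('8')=1, C('9')=2, C('d')=3, C('e')=4, C('l')=5, C('o')=6, C('p')=8
L[0]='9': occ=0, LF[0]=C('9')+0=2+0=2
L[1]='e': occ=0, LF[1]=C('e')+0=4+0=4
L[2]='8': occ=0, LF[2]=C('8')+0=1+0=1
L[3]='o': occ=0, LF[3]=C('o')+0=6+0=6
L[4]='l': occ=0, LF[4]=C('l')+0=5+0=5
L[5]='d': occ=0, LF[5]=C('d')+0=3+0=3
L[6]='o': occ=1, LF[6]=C('o')+1=6+1=7
L[7]='p': occ=0, LF[7]=C('p')+0=8+0=8
L[8]='$': occ=0, LF[8]=C('$')+0=0+0=0

Answer: 2 4 1 6 5 3 7 8 0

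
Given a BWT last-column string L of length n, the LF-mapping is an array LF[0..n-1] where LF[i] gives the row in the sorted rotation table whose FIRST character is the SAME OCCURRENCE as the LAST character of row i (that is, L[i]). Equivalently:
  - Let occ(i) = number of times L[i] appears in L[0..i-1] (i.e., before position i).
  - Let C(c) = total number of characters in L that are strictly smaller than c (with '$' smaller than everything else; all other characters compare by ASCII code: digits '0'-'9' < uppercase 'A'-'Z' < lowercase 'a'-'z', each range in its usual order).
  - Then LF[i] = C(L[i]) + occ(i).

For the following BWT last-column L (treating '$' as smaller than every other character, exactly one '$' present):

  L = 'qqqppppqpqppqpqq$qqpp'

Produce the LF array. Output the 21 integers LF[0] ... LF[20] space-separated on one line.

Char counts: '$':1, 'p':10, 'q':10
C (first-col start): C('$')=0, C('p')=1, C('q')=11
L[0]='q': occ=0, LF[0]=C('q')+0=11+0=11
L[1]='q': occ=1, LF[1]=C('q')+1=11+1=12
L[2]='q': occ=2, LF[2]=C('q')+2=11+2=13
L[3]='p': occ=0, LF[3]=C('p')+0=1+0=1
L[4]='p': occ=1, LF[4]=C('p')+1=1+1=2
L[5]='p': occ=2, LF[5]=C('p')+2=1+2=3
L[6]='p': occ=3, LF[6]=C('p')+3=1+3=4
L[7]='q': occ=3, LF[7]=C('q')+3=11+3=14
L[8]='p': occ=4, LF[8]=C('p')+4=1+4=5
L[9]='q': occ=4, LF[9]=C('q')+4=11+4=15
L[10]='p': occ=5, LF[10]=C('p')+5=1+5=6
L[11]='p': occ=6, LF[11]=C('p')+6=1+6=7
L[12]='q': occ=5, LF[12]=C('q')+5=11+5=16
L[13]='p': occ=7, LF[13]=C('p')+7=1+7=8
L[14]='q': occ=6, LF[14]=C('q')+6=11+6=17
L[15]='q': occ=7, LF[15]=C('q')+7=11+7=18
L[16]='$': occ=0, LF[16]=C('$')+0=0+0=0
L[17]='q': occ=8, LF[17]=C('q')+8=11+8=19
L[18]='q': occ=9, LF[18]=C('q')+9=11+9=20
L[19]='p': occ=8, LF[19]=C('p')+8=1+8=9
L[20]='p': occ=9, LF[20]=C('p')+9=1+9=10

Answer: 11 12 13 1 2 3 4 14 5 15 6 7 16 8 17 18 0 19 20 9 10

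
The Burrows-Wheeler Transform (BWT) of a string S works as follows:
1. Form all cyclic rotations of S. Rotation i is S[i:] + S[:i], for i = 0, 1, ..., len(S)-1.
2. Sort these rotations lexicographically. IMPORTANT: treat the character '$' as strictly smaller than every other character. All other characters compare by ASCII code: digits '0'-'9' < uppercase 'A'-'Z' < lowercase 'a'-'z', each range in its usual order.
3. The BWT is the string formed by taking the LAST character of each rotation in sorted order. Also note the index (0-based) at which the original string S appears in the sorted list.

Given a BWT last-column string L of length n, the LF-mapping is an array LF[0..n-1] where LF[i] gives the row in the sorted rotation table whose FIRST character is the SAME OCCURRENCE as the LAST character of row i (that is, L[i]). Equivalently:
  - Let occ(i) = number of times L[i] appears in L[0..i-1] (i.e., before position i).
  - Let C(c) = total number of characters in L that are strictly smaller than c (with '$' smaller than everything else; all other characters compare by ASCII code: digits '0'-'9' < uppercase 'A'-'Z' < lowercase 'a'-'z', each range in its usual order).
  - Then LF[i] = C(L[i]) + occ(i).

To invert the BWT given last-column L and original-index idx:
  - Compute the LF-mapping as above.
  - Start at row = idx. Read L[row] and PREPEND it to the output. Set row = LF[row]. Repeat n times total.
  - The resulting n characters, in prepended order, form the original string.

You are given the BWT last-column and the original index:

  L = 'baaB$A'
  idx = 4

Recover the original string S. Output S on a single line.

LF mapping: 5 3 4 2 0 1
Walk LF starting at row 4, prepending L[row]:
  step 1: row=4, L[4]='$', prepend. Next row=LF[4]=0
  step 2: row=0, L[0]='b', prepend. Next row=LF[0]=5
  step 3: row=5, L[5]='A', prepend. Next row=LF[5]=1
  step 4: row=1, L[1]='a', prepend. Next row=LF[1]=3
  step 5: row=3, L[3]='B', prepend. Next row=LF[3]=2
  step 6: row=2, L[2]='a', prepend. Next row=LF[2]=4
Reversed output: aBaAb$

Answer: aBaAb$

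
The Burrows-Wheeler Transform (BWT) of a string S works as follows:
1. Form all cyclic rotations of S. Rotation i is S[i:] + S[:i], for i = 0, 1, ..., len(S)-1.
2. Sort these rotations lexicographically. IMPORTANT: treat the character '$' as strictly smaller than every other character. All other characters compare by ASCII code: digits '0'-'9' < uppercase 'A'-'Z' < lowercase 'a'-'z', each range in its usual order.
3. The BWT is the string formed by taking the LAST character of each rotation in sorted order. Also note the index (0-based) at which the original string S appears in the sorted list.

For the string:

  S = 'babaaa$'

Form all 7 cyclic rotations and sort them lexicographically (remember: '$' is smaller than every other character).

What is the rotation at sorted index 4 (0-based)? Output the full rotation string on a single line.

Answer: abaaa$b

Derivation:
All 7 rotations (rotation i = S[i:]+S[:i]):
  rot[0] = babaaa$
  rot[1] = abaaa$b
  rot[2] = baaa$ba
  rot[3] = aaa$bab
  rot[4] = aa$baba
  rot[5] = a$babaa
  rot[6] = $babaaa
Sorted (with $ < everything):
  sorted[0] = $babaaa
  sorted[1] = a$babaa
  sorted[2] = aa$baba
  sorted[3] = aaa$bab
  sorted[4] = abaaa$b
  sorted[5] = baaa$ba
  sorted[6] = babaaa$
sorted[4] = abaaa$b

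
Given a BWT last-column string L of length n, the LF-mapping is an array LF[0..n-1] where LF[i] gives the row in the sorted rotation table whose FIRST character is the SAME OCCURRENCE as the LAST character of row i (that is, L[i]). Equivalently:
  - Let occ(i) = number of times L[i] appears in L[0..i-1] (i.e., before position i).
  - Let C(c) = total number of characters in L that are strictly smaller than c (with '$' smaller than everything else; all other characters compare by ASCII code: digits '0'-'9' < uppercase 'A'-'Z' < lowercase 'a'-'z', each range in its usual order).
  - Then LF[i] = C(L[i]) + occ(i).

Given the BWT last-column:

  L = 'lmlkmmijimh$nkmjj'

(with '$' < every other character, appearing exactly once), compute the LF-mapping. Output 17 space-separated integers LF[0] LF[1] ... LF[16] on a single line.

Char counts: '$':1, 'h':1, 'i':2, 'j':3, 'k':2, 'l':2, 'm':5, 'n':1
C (first-col start): C('$')=0, C('h')=1, C('i')=2, C('j')=4, C('k')=7, C('l')=9, C('m')=11, C('n')=16
L[0]='l': occ=0, LF[0]=C('l')+0=9+0=9
L[1]='m': occ=0, LF[1]=C('m')+0=11+0=11
L[2]='l': occ=1, LF[2]=C('l')+1=9+1=10
L[3]='k': occ=0, LF[3]=C('k')+0=7+0=7
L[4]='m': occ=1, LF[4]=C('m')+1=11+1=12
L[5]='m': occ=2, LF[5]=C('m')+2=11+2=13
L[6]='i': occ=0, LF[6]=C('i')+0=2+0=2
L[7]='j': occ=0, LF[7]=C('j')+0=4+0=4
L[8]='i': occ=1, LF[8]=C('i')+1=2+1=3
L[9]='m': occ=3, LF[9]=C('m')+3=11+3=14
L[10]='h': occ=0, LF[10]=C('h')+0=1+0=1
L[11]='$': occ=0, LF[11]=C('$')+0=0+0=0
L[12]='n': occ=0, LF[12]=C('n')+0=16+0=16
L[13]='k': occ=1, LF[13]=C('k')+1=7+1=8
L[14]='m': occ=4, LF[14]=C('m')+4=11+4=15
L[15]='j': occ=1, LF[15]=C('j')+1=4+1=5
L[16]='j': occ=2, LF[16]=C('j')+2=4+2=6

Answer: 9 11 10 7 12 13 2 4 3 14 1 0 16 8 15 5 6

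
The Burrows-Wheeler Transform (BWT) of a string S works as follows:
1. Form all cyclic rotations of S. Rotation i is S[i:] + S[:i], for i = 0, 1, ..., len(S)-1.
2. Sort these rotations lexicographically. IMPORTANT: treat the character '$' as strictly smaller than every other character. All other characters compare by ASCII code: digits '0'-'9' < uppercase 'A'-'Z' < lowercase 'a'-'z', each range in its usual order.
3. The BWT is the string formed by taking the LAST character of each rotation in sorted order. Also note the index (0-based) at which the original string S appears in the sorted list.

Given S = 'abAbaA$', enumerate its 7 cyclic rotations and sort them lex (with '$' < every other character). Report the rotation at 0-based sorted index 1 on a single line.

All 7 rotations (rotation i = S[i:]+S[:i]):
  rot[0] = abAbaA$
  rot[1] = bAbaA$a
  rot[2] = AbaA$ab
  rot[3] = baA$abA
  rot[4] = aA$abAb
  rot[5] = A$abAba
  rot[6] = $abAbaA
Sorted (with $ < everything):
  sorted[0] = $abAbaA
  sorted[1] = A$abAba
  sorted[2] = AbaA$ab
  sorted[3] = aA$abAb
  sorted[4] = abAbaA$
  sorted[5] = bAbaA$a
  sorted[6] = baA$abA
sorted[1] = A$abAba

Answer: A$abAba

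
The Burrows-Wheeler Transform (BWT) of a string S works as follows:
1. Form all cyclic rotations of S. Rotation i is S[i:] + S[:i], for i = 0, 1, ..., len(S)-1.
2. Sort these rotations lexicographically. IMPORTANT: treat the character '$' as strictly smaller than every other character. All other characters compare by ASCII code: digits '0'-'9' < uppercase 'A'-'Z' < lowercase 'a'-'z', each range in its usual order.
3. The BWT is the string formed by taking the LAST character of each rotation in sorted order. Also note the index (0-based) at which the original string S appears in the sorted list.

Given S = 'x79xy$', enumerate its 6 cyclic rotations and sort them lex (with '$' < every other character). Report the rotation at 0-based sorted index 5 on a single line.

Answer: y$x79x

Derivation:
All 6 rotations (rotation i = S[i:]+S[:i]):
  rot[0] = x79xy$
  rot[1] = 79xy$x
  rot[2] = 9xy$x7
  rot[3] = xy$x79
  rot[4] = y$x79x
  rot[5] = $x79xy
Sorted (with $ < everything):
  sorted[0] = $x79xy
  sorted[1] = 79xy$x
  sorted[2] = 9xy$x7
  sorted[3] = x79xy$
  sorted[4] = xy$x79
  sorted[5] = y$x79x
sorted[5] = y$x79x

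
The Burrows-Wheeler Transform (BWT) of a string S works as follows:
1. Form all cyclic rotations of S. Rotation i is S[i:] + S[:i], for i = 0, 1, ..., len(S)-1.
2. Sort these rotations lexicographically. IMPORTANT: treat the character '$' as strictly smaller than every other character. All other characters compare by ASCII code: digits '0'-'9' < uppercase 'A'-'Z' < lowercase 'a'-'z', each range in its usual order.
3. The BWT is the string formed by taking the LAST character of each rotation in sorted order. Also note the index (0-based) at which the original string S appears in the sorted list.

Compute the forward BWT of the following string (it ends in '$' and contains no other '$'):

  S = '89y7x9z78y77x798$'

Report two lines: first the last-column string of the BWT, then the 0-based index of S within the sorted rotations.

Answer: 8yzx7y9$778x77899
7

Derivation:
All 17 rotations (rotation i = S[i:]+S[:i]):
  rot[0] = 89y7x9z78y77x798$
  rot[1] = 9y7x9z78y77x798$8
  rot[2] = y7x9z78y77x798$89
  rot[3] = 7x9z78y77x798$89y
  rot[4] = x9z78y77x798$89y7
  rot[5] = 9z78y77x798$89y7x
  rot[6] = z78y77x798$89y7x9
  rot[7] = 78y77x798$89y7x9z
  rot[8] = 8y77x798$89y7x9z7
  rot[9] = y77x798$89y7x9z78
  rot[10] = 77x798$89y7x9z78y
  rot[11] = 7x798$89y7x9z78y7
  rot[12] = x798$89y7x9z78y77
  rot[13] = 798$89y7x9z78y77x
  rot[14] = 98$89y7x9z78y77x7
  rot[15] = 8$89y7x9z78y77x79
  rot[16] = $89y7x9z78y77x798
Sorted (with $ < everything):
  sorted[0] = $89y7x9z78y77x798  (last char: '8')
  sorted[1] = 77x798$89y7x9z78y  (last char: 'y')
  sorted[2] = 78y77x798$89y7x9z  (last char: 'z')
  sorted[3] = 798$89y7x9z78y77x  (last char: 'x')
  sorted[4] = 7x798$89y7x9z78y7  (last char: '7')
  sorted[5] = 7x9z78y77x798$89y  (last char: 'y')
  sorted[6] = 8$89y7x9z78y77x79  (last char: '9')
  sorted[7] = 89y7x9z78y77x798$  (last char: '$')
  sorted[8] = 8y77x798$89y7x9z7  (last char: '7')
  sorted[9] = 98$89y7x9z78y77x7  (last char: '7')
  sorted[10] = 9y7x9z78y77x798$8  (last char: '8')
  sorted[11] = 9z78y77x798$89y7x  (last char: 'x')
  sorted[12] = x798$89y7x9z78y77  (last char: '7')
  sorted[13] = x9z78y77x798$89y7  (last char: '7')
  sorted[14] = y77x798$89y7x9z78  (last char: '8')
  sorted[15] = y7x9z78y77x798$89  (last char: '9')
  sorted[16] = z78y77x798$89y7x9  (last char: '9')
Last column: 8yzx7y9$778x77899
Original string S is at sorted index 7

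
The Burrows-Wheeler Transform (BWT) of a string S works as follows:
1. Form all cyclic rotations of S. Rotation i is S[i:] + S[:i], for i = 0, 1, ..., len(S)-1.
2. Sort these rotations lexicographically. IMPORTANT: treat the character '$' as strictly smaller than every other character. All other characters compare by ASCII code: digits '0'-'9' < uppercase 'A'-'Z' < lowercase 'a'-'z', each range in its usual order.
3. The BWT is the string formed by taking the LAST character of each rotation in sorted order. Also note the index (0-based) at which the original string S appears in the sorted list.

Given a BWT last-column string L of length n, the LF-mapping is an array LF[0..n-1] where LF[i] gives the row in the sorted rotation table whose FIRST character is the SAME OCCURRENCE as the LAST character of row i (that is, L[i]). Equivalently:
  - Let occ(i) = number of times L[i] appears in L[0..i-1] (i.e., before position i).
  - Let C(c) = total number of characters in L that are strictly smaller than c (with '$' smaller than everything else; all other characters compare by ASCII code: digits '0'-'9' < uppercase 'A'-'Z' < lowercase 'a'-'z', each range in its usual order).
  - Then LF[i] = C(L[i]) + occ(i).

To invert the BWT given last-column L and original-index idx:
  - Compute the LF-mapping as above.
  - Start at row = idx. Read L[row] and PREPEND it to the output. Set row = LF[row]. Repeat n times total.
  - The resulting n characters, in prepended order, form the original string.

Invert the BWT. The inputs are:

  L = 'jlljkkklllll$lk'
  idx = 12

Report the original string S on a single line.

LF mapping: 1 7 8 2 3 4 5 9 10 11 12 13 0 14 6
Walk LF starting at row 12, prepending L[row]:
  step 1: row=12, L[12]='$', prepend. Next row=LF[12]=0
  step 2: row=0, L[0]='j', prepend. Next row=LF[0]=1
  step 3: row=1, L[1]='l', prepend. Next row=LF[1]=7
  step 4: row=7, L[7]='l', prepend. Next row=LF[7]=9
  step 5: row=9, L[9]='l', prepend. Next row=LF[9]=11
  step 6: row=11, L[11]='l', prepend. Next row=LF[11]=13
  step 7: row=13, L[13]='l', prepend. Next row=LF[13]=14
  step 8: row=14, L[14]='k', prepend. Next row=LF[14]=6
  step 9: row=6, L[6]='k', prepend. Next row=LF[6]=5
  step 10: row=5, L[5]='k', prepend. Next row=LF[5]=4
  step 11: row=4, L[4]='k', prepend. Next row=LF[4]=3
  step 12: row=3, L[3]='j', prepend. Next row=LF[3]=2
  step 13: row=2, L[2]='l', prepend. Next row=LF[2]=8
  step 14: row=8, L[8]='l', prepend. Next row=LF[8]=10
  step 15: row=10, L[10]='l', prepend. Next row=LF[10]=12
Reversed output: llljkkkklllllj$

Answer: llljkkkklllllj$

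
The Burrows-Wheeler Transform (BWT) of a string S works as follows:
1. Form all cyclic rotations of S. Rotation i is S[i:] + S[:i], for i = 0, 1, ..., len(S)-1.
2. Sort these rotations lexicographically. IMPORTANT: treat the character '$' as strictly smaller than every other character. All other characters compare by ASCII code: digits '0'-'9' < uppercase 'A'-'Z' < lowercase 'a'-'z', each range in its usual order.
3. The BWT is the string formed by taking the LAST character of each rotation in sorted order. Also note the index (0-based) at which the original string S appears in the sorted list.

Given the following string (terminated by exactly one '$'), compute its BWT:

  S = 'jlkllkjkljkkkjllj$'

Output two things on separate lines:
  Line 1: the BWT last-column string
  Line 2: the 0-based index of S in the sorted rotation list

Answer: jllk$klkkjjllkljjk
4

Derivation:
All 18 rotations (rotation i = S[i:]+S[:i]):
  rot[0] = jlkllkjkljkkkjllj$
  rot[1] = lkllkjkljkkkjllj$j
  rot[2] = kllkjkljkkkjllj$jl
  rot[3] = llkjkljkkkjllj$jlk
  rot[4] = lkjkljkkkjllj$jlkl
  rot[5] = kjkljkkkjllj$jlkll
  rot[6] = jkljkkkjllj$jlkllk
  rot[7] = kljkkkjllj$jlkllkj
  rot[8] = ljkkkjllj$jlkllkjk
  rot[9] = jkkkjllj$jlkllkjkl
  rot[10] = kkkjllj$jlkllkjklj
  rot[11] = kkjllj$jlkllkjkljk
  rot[12] = kjllj$jlkllkjkljkk
  rot[13] = jllj$jlkllkjkljkkk
  rot[14] = llj$jlkllkjkljkkkj
  rot[15] = lj$jlkllkjkljkkkjl
  rot[16] = j$jlkllkjkljkkkjll
  rot[17] = $jlkllkjkljkkkjllj
Sorted (with $ < everything):
  sorted[0] = $jlkllkjkljkkkjllj  (last char: 'j')
  sorted[1] = j$jlkllkjkljkkkjll  (last char: 'l')
  sorted[2] = jkkkjllj$jlkllkjkl  (last char: 'l')
  sorted[3] = jkljkkkjllj$jlkllk  (last char: 'k')
  sorted[4] = jlkllkjkljkkkjllj$  (last char: '$')
  sorted[5] = jllj$jlkllkjkljkkk  (last char: 'k')
  sorted[6] = kjkljkkkjllj$jlkll  (last char: 'l')
  sorted[7] = kjllj$jlkllkjkljkk  (last char: 'k')
  sorted[8] = kkjllj$jlkllkjkljk  (last char: 'k')
  sorted[9] = kkkjllj$jlkllkjklj  (last char: 'j')
  sorted[10] = kljkkkjllj$jlkllkj  (last char: 'j')
  sorted[11] = kllkjkljkkkjllj$jl  (last char: 'l')
  sorted[12] = lj$jlkllkjkljkkkjl  (last char: 'l')
  sorted[13] = ljkkkjllj$jlkllkjk  (last char: 'k')
  sorted[14] = lkjkljkkkjllj$jlkl  (last char: 'l')
  sorted[15] = lkllkjkljkkkjllj$j  (last char: 'j')
  sorted[16] = llj$jlkllkjkljkkkj  (last char: 'j')
  sorted[17] = llkjkljkkkjllj$jlk  (last char: 'k')
Last column: jllk$klkkjjllkljjk
Original string S is at sorted index 4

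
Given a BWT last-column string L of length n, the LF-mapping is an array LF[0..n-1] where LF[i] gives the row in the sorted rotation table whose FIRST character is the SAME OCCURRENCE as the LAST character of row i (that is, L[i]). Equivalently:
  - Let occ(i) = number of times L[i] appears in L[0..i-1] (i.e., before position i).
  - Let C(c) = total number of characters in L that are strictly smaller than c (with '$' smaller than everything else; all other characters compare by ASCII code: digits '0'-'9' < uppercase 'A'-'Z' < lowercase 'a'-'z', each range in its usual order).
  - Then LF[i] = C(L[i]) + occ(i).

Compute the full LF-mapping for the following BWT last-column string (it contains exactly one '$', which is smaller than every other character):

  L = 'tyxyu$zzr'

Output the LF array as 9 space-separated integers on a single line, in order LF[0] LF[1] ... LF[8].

Answer: 2 5 4 6 3 0 7 8 1

Derivation:
Char counts: '$':1, 'r':1, 't':1, 'u':1, 'x':1, 'y':2, 'z':2
C (first-col start): C('$')=0, C('r')=1, C('t')=2, C('u')=3, C('x')=4, C('y')=5, C('z')=7
L[0]='t': occ=0, LF[0]=C('t')+0=2+0=2
L[1]='y': occ=0, LF[1]=C('y')+0=5+0=5
L[2]='x': occ=0, LF[2]=C('x')+0=4+0=4
L[3]='y': occ=1, LF[3]=C('y')+1=5+1=6
L[4]='u': occ=0, LF[4]=C('u')+0=3+0=3
L[5]='$': occ=0, LF[5]=C('$')+0=0+0=0
L[6]='z': occ=0, LF[6]=C('z')+0=7+0=7
L[7]='z': occ=1, LF[7]=C('z')+1=7+1=8
L[8]='r': occ=0, LF[8]=C('r')+0=1+0=1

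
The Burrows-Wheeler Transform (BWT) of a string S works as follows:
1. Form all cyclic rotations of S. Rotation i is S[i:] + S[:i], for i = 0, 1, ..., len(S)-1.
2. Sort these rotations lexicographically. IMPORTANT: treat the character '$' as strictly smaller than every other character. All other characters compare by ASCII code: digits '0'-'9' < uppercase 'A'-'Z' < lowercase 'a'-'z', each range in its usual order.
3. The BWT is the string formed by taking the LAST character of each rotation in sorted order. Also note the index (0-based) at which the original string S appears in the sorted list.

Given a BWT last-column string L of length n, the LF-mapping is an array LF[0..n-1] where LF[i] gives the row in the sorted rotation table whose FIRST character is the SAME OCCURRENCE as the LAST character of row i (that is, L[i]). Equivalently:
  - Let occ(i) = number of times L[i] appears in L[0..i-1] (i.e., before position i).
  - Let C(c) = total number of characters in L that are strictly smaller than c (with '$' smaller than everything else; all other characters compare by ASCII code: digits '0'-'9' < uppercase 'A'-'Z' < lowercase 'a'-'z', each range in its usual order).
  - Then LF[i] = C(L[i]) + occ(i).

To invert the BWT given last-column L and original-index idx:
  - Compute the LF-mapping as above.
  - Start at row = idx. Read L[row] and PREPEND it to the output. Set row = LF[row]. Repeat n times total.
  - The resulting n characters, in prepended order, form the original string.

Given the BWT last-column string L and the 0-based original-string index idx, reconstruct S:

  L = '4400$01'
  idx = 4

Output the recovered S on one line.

Answer: 140004$

Derivation:
LF mapping: 5 6 1 2 0 3 4
Walk LF starting at row 4, prepending L[row]:
  step 1: row=4, L[4]='$', prepend. Next row=LF[4]=0
  step 2: row=0, L[0]='4', prepend. Next row=LF[0]=5
  step 3: row=5, L[5]='0', prepend. Next row=LF[5]=3
  step 4: row=3, L[3]='0', prepend. Next row=LF[3]=2
  step 5: row=2, L[2]='0', prepend. Next row=LF[2]=1
  step 6: row=1, L[1]='4', prepend. Next row=LF[1]=6
  step 7: row=6, L[6]='1', prepend. Next row=LF[6]=4
Reversed output: 140004$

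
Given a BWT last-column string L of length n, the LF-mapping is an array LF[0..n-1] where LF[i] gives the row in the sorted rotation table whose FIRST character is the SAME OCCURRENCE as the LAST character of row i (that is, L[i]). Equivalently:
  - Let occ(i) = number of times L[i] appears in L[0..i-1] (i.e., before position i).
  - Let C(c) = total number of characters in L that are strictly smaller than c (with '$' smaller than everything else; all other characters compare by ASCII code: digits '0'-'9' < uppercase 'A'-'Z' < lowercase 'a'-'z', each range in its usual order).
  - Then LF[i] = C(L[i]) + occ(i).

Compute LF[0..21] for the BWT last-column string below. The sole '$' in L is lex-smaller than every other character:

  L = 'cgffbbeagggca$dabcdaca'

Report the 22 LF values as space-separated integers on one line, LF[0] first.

Answer: 9 18 16 17 6 7 15 1 19 20 21 10 2 0 13 3 8 11 14 4 12 5

Derivation:
Char counts: '$':1, 'a':5, 'b':3, 'c':4, 'd':2, 'e':1, 'f':2, 'g':4
C (first-col start): C('$')=0, C('a')=1, C('b')=6, C('c')=9, C('d')=13, C('e')=15, C('f')=16, C('g')=18
L[0]='c': occ=0, LF[0]=C('c')+0=9+0=9
L[1]='g': occ=0, LF[1]=C('g')+0=18+0=18
L[2]='f': occ=0, LF[2]=C('f')+0=16+0=16
L[3]='f': occ=1, LF[3]=C('f')+1=16+1=17
L[4]='b': occ=0, LF[4]=C('b')+0=6+0=6
L[5]='b': occ=1, LF[5]=C('b')+1=6+1=7
L[6]='e': occ=0, LF[6]=C('e')+0=15+0=15
L[7]='a': occ=0, LF[7]=C('a')+0=1+0=1
L[8]='g': occ=1, LF[8]=C('g')+1=18+1=19
L[9]='g': occ=2, LF[9]=C('g')+2=18+2=20
L[10]='g': occ=3, LF[10]=C('g')+3=18+3=21
L[11]='c': occ=1, LF[11]=C('c')+1=9+1=10
L[12]='a': occ=1, LF[12]=C('a')+1=1+1=2
L[13]='$': occ=0, LF[13]=C('$')+0=0+0=0
L[14]='d': occ=0, LF[14]=C('d')+0=13+0=13
L[15]='a': occ=2, LF[15]=C('a')+2=1+2=3
L[16]='b': occ=2, LF[16]=C('b')+2=6+2=8
L[17]='c': occ=2, LF[17]=C('c')+2=9+2=11
L[18]='d': occ=1, LF[18]=C('d')+1=13+1=14
L[19]='a': occ=3, LF[19]=C('a')+3=1+3=4
L[20]='c': occ=3, LF[20]=C('c')+3=9+3=12
L[21]='a': occ=4, LF[21]=C('a')+4=1+4=5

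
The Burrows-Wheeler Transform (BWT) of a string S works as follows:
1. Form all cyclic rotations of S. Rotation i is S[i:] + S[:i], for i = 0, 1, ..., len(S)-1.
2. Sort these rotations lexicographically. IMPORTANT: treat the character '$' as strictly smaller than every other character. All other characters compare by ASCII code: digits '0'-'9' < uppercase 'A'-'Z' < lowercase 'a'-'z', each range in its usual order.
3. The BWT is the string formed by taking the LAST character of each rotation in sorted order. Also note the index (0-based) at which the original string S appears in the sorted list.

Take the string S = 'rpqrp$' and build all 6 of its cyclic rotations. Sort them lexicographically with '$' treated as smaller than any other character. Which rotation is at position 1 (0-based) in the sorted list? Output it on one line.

Answer: p$rpqr

Derivation:
All 6 rotations (rotation i = S[i:]+S[:i]):
  rot[0] = rpqrp$
  rot[1] = pqrp$r
  rot[2] = qrp$rp
  rot[3] = rp$rpq
  rot[4] = p$rpqr
  rot[5] = $rpqrp
Sorted (with $ < everything):
  sorted[0] = $rpqrp
  sorted[1] = p$rpqr
  sorted[2] = pqrp$r
  sorted[3] = qrp$rp
  sorted[4] = rp$rpq
  sorted[5] = rpqrp$
sorted[1] = p$rpqr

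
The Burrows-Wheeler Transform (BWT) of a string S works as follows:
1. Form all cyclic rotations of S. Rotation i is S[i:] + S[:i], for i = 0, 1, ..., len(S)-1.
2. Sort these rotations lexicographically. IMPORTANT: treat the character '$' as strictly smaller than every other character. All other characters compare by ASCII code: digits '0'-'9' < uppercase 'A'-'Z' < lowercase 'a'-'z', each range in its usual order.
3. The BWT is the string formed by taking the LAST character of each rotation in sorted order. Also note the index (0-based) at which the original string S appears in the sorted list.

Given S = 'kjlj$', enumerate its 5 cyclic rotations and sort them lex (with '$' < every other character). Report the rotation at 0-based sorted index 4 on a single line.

All 5 rotations (rotation i = S[i:]+S[:i]):
  rot[0] = kjlj$
  rot[1] = jlj$k
  rot[2] = lj$kj
  rot[3] = j$kjl
  rot[4] = $kjlj
Sorted (with $ < everything):
  sorted[0] = $kjlj
  sorted[1] = j$kjl
  sorted[2] = jlj$k
  sorted[3] = kjlj$
  sorted[4] = lj$kj
sorted[4] = lj$kj

Answer: lj$kj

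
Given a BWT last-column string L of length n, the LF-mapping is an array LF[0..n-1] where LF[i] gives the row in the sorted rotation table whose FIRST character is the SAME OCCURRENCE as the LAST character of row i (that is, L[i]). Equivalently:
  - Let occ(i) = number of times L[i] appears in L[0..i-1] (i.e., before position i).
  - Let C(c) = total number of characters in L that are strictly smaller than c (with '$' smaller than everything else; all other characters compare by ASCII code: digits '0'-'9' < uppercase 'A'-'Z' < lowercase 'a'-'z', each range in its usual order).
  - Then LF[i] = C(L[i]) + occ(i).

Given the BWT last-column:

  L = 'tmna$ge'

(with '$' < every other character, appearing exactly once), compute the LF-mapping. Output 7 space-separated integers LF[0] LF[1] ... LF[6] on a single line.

Char counts: '$':1, 'a':1, 'e':1, 'g':1, 'm':1, 'n':1, 't':1
C (first-col start): C('$')=0, C('a')=1, C('e')=2, C('g')=3, C('m')=4, C('n')=5, C('t')=6
L[0]='t': occ=0, LF[0]=C('t')+0=6+0=6
L[1]='m': occ=0, LF[1]=C('m')+0=4+0=4
L[2]='n': occ=0, LF[2]=C('n')+0=5+0=5
L[3]='a': occ=0, LF[3]=C('a')+0=1+0=1
L[4]='$': occ=0, LF[4]=C('$')+0=0+0=0
L[5]='g': occ=0, LF[5]=C('g')+0=3+0=3
L[6]='e': occ=0, LF[6]=C('e')+0=2+0=2

Answer: 6 4 5 1 0 3 2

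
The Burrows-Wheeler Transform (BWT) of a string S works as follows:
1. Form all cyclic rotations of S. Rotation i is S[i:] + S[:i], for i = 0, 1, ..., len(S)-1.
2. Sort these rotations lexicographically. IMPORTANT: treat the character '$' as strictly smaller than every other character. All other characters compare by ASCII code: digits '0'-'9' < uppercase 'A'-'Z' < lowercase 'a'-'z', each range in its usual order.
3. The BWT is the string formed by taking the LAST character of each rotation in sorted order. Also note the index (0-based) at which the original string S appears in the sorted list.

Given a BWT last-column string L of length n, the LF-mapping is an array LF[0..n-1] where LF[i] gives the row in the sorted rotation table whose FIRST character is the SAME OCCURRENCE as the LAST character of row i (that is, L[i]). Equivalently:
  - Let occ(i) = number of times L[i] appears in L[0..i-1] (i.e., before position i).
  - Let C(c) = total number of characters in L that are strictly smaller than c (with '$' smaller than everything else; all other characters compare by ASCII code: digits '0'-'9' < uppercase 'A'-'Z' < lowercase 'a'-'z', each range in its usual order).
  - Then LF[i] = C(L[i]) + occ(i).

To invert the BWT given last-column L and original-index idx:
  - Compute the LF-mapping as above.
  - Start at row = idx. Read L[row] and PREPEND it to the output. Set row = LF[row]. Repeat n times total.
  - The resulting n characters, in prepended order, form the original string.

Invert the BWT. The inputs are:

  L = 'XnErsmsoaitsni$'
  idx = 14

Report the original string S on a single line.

Answer: transmissionEX$

Derivation:
LF mapping: 2 7 1 10 11 6 12 9 3 4 14 13 8 5 0
Walk LF starting at row 14, prepending L[row]:
  step 1: row=14, L[14]='$', prepend. Next row=LF[14]=0
  step 2: row=0, L[0]='X', prepend. Next row=LF[0]=2
  step 3: row=2, L[2]='E', prepend. Next row=LF[2]=1
  step 4: row=1, L[1]='n', prepend. Next row=LF[1]=7
  step 5: row=7, L[7]='o', prepend. Next row=LF[7]=9
  step 6: row=9, L[9]='i', prepend. Next row=LF[9]=4
  step 7: row=4, L[4]='s', prepend. Next row=LF[4]=11
  step 8: row=11, L[11]='s', prepend. Next row=LF[11]=13
  step 9: row=13, L[13]='i', prepend. Next row=LF[13]=5
  step 10: row=5, L[5]='m', prepend. Next row=LF[5]=6
  step 11: row=6, L[6]='s', prepend. Next row=LF[6]=12
  step 12: row=12, L[12]='n', prepend. Next row=LF[12]=8
  step 13: row=8, L[8]='a', prepend. Next row=LF[8]=3
  step 14: row=3, L[3]='r', prepend. Next row=LF[3]=10
  step 15: row=10, L[10]='t', prepend. Next row=LF[10]=14
Reversed output: transmissionEX$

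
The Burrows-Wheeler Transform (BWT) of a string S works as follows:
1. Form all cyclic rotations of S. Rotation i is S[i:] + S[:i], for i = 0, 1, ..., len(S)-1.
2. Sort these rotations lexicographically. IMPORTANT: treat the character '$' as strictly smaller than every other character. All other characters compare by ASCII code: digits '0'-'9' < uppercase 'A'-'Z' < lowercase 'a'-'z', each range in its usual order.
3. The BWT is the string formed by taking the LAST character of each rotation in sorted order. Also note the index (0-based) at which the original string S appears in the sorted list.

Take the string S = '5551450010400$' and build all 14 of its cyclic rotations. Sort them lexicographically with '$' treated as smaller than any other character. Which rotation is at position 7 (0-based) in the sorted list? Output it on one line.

Answer: 1450010400$555

Derivation:
All 14 rotations (rotation i = S[i:]+S[:i]):
  rot[0] = 5551450010400$
  rot[1] = 551450010400$5
  rot[2] = 51450010400$55
  rot[3] = 1450010400$555
  rot[4] = 450010400$5551
  rot[5] = 50010400$55514
  rot[6] = 0010400$555145
  rot[7] = 010400$5551450
  rot[8] = 10400$55514500
  rot[9] = 0400$555145001
  rot[10] = 400$5551450010
  rot[11] = 00$55514500104
  rot[12] = 0$555145001040
  rot[13] = $5551450010400
Sorted (with $ < everything):
  sorted[0] = $5551450010400
  sorted[1] = 0$555145001040
  sorted[2] = 00$55514500104
  sorted[3] = 0010400$555145
  sorted[4] = 010400$5551450
  sorted[5] = 0400$555145001
  sorted[6] = 10400$55514500
  sorted[7] = 1450010400$555
  sorted[8] = 400$5551450010
  sorted[9] = 450010400$5551
  sorted[10] = 50010400$55514
  sorted[11] = 51450010400$55
  sorted[12] = 551450010400$5
  sorted[13] = 5551450010400$
sorted[7] = 1450010400$555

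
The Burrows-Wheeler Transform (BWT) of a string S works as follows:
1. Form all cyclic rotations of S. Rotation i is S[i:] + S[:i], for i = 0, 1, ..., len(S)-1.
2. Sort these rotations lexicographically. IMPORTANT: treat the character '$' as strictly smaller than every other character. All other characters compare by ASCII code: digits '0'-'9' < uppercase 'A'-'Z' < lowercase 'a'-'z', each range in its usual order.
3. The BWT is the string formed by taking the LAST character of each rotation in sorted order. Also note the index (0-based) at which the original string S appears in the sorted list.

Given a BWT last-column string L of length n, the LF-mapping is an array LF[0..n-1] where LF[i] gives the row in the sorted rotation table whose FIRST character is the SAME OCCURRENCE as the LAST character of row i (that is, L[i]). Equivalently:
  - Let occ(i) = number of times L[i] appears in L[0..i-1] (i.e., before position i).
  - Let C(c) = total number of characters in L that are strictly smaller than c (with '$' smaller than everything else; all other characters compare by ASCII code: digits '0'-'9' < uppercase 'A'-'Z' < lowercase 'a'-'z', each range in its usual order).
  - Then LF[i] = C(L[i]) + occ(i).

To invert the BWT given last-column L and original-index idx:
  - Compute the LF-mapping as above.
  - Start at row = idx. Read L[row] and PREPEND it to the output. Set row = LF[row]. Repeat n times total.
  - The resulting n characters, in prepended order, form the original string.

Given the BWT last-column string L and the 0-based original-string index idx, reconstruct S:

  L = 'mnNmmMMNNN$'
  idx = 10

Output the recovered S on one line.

Answer: nMNmNMNmNm$

Derivation:
LF mapping: 7 10 3 8 9 1 2 4 5 6 0
Walk LF starting at row 10, prepending L[row]:
  step 1: row=10, L[10]='$', prepend. Next row=LF[10]=0
  step 2: row=0, L[0]='m', prepend. Next row=LF[0]=7
  step 3: row=7, L[7]='N', prepend. Next row=LF[7]=4
  step 4: row=4, L[4]='m', prepend. Next row=LF[4]=9
  step 5: row=9, L[9]='N', prepend. Next row=LF[9]=6
  step 6: row=6, L[6]='M', prepend. Next row=LF[6]=2
  step 7: row=2, L[2]='N', prepend. Next row=LF[2]=3
  step 8: row=3, L[3]='m', prepend. Next row=LF[3]=8
  step 9: row=8, L[8]='N', prepend. Next row=LF[8]=5
  step 10: row=5, L[5]='M', prepend. Next row=LF[5]=1
  step 11: row=1, L[1]='n', prepend. Next row=LF[1]=10
Reversed output: nMNmNMNmNm$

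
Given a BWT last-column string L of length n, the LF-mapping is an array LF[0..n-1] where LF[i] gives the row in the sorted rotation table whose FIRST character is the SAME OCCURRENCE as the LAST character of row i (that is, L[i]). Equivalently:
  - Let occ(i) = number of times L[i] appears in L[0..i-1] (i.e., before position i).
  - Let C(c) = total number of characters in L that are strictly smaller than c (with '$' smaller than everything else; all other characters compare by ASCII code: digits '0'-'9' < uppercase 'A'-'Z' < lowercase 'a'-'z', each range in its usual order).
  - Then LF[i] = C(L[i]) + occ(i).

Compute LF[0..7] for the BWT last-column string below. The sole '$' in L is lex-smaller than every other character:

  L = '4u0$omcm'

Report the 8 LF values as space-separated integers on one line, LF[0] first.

Char counts: '$':1, '0':1, '4':1, 'c':1, 'm':2, 'o':1, 'u':1
C (first-col start): C('$')=0, C('0')=1, C('4')=2, C('c')=3, C('m')=4, C('o')=6, C('u')=7
L[0]='4': occ=0, LF[0]=C('4')+0=2+0=2
L[1]='u': occ=0, LF[1]=C('u')+0=7+0=7
L[2]='0': occ=0, LF[2]=C('0')+0=1+0=1
L[3]='$': occ=0, LF[3]=C('$')+0=0+0=0
L[4]='o': occ=0, LF[4]=C('o')+0=6+0=6
L[5]='m': occ=0, LF[5]=C('m')+0=4+0=4
L[6]='c': occ=0, LF[6]=C('c')+0=3+0=3
L[7]='m': occ=1, LF[7]=C('m')+1=4+1=5

Answer: 2 7 1 0 6 4 3 5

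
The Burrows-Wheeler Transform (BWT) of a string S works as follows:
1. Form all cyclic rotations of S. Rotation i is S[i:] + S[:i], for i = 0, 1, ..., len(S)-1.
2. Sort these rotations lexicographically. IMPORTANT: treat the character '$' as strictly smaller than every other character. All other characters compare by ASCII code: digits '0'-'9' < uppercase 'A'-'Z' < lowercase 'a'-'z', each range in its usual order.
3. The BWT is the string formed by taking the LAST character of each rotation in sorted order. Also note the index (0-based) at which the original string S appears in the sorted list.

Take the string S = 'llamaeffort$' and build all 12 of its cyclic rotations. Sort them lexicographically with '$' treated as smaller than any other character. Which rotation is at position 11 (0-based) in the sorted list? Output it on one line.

Answer: t$llamaeffor

Derivation:
All 12 rotations (rotation i = S[i:]+S[:i]):
  rot[0] = llamaeffort$
  rot[1] = lamaeffort$l
  rot[2] = amaeffort$ll
  rot[3] = maeffort$lla
  rot[4] = aeffort$llam
  rot[5] = effort$llama
  rot[6] = ffort$llamae
  rot[7] = fort$llamaef
  rot[8] = ort$llamaeff
  rot[9] = rt$llamaeffo
  rot[10] = t$llamaeffor
  rot[11] = $llamaeffort
Sorted (with $ < everything):
  sorted[0] = $llamaeffort
  sorted[1] = aeffort$llam
  sorted[2] = amaeffort$ll
  sorted[3] = effort$llama
  sorted[4] = ffort$llamae
  sorted[5] = fort$llamaef
  sorted[6] = lamaeffort$l
  sorted[7] = llamaeffort$
  sorted[8] = maeffort$lla
  sorted[9] = ort$llamaeff
  sorted[10] = rt$llamaeffo
  sorted[11] = t$llamaeffor
sorted[11] = t$llamaeffor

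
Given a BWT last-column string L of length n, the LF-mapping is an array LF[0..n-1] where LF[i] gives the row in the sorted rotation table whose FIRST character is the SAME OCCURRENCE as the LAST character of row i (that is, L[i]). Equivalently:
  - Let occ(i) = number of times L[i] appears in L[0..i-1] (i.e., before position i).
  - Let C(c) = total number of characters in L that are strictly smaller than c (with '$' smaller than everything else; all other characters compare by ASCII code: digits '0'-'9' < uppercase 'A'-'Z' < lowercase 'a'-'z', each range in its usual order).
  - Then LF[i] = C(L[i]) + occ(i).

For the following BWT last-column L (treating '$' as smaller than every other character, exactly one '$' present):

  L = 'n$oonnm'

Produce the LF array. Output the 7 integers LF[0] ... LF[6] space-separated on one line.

Char counts: '$':1, 'm':1, 'n':3, 'o':2
C (first-col start): C('$')=0, C('m')=1, C('n')=2, C('o')=5
L[0]='n': occ=0, LF[0]=C('n')+0=2+0=2
L[1]='$': occ=0, LF[1]=C('$')+0=0+0=0
L[2]='o': occ=0, LF[2]=C('o')+0=5+0=5
L[3]='o': occ=1, LF[3]=C('o')+1=5+1=6
L[4]='n': occ=1, LF[4]=C('n')+1=2+1=3
L[5]='n': occ=2, LF[5]=C('n')+2=2+2=4
L[6]='m': occ=0, LF[6]=C('m')+0=1+0=1

Answer: 2 0 5 6 3 4 1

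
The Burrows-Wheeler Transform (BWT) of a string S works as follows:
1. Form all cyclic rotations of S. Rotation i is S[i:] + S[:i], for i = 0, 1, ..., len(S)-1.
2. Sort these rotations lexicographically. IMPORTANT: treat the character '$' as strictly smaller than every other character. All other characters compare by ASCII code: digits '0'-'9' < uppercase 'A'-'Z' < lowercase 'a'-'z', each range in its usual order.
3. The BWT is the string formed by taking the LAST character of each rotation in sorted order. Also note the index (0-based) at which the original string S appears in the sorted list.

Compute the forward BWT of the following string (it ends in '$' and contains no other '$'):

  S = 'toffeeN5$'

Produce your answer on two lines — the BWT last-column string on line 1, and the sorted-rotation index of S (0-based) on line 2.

All 9 rotations (rotation i = S[i:]+S[:i]):
  rot[0] = toffeeN5$
  rot[1] = offeeN5$t
  rot[2] = ffeeN5$to
  rot[3] = feeN5$tof
  rot[4] = eeN5$toff
  rot[5] = eN5$toffe
  rot[6] = N5$toffee
  rot[7] = 5$toffeeN
  rot[8] = $toffeeN5
Sorted (with $ < everything):
  sorted[0] = $toffeeN5  (last char: '5')
  sorted[1] = 5$toffeeN  (last char: 'N')
  sorted[2] = N5$toffee  (last char: 'e')
  sorted[3] = eN5$toffe  (last char: 'e')
  sorted[4] = eeN5$toff  (last char: 'f')
  sorted[5] = feeN5$tof  (last char: 'f')
  sorted[6] = ffeeN5$to  (last char: 'o')
  sorted[7] = offeeN5$t  (last char: 't')
  sorted[8] = toffeeN5$  (last char: '$')
Last column: 5Neeffot$
Original string S is at sorted index 8

Answer: 5Neeffot$
8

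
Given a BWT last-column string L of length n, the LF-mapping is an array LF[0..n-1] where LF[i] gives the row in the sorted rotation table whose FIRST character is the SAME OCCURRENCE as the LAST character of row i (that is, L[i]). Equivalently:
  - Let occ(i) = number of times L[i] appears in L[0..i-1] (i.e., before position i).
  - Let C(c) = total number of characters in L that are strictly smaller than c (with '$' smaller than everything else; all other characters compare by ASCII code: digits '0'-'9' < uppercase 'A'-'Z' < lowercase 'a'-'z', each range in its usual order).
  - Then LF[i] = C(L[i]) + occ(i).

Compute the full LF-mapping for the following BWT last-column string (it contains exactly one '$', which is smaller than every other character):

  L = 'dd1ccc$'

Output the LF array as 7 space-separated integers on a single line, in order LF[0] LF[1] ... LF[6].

Char counts: '$':1, '1':1, 'c':3, 'd':2
C (first-col start): C('$')=0, C('1')=1, C('c')=2, C('d')=5
L[0]='d': occ=0, LF[0]=C('d')+0=5+0=5
L[1]='d': occ=1, LF[1]=C('d')+1=5+1=6
L[2]='1': occ=0, LF[2]=C('1')+0=1+0=1
L[3]='c': occ=0, LF[3]=C('c')+0=2+0=2
L[4]='c': occ=1, LF[4]=C('c')+1=2+1=3
L[5]='c': occ=2, LF[5]=C('c')+2=2+2=4
L[6]='$': occ=0, LF[6]=C('$')+0=0+0=0

Answer: 5 6 1 2 3 4 0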